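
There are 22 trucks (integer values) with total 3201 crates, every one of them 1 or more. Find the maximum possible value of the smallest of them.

If every one of the 22 were at least 146, the total would be at least 22 × 146 = 3212 > 3201.
Equality holds with 11 values of 145 and 11 values of 146.

145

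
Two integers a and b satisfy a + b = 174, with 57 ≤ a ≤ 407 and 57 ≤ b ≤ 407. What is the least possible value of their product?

ab = a(174 − a) is concave in a, so over [57, 117] it is minimized at an endpoint.
At the endpoint a = 57, b = 174 − 57 = 117, so ab = 57 × 117 = 6669.

6669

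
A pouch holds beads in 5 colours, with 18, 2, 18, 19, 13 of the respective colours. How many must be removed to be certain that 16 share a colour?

61

In the worst case you take as many as possible of each colour without reaching 16: 15 + 2 + 15 + 15 + 13 = 60.
The next one must give 16 of some colour, so 60 + 1 = 61.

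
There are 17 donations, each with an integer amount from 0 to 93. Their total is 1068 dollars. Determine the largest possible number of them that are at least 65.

Suppose k of them are at least 65. Those contribute at least 65 each and the other 17 − k at least 0 each.
So the total is at least 65k + 0(17 − k) = 0 + 65k. This must be ≤ 1068, giving k ≤ 16.
k = 16 is achieved by 16 values at 65 and 1 at 0, total 1040; add 28 to one value (staying below 65) to reach 1068.

16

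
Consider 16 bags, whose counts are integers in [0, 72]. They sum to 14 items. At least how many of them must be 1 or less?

Each value above 1 is at least 2, contributing at least 2 − 0 = 2 above the floor 0.
The sum exceeds the floor total 0 by 14, so at most ⌊14/2⌋ = 7 exceed 1, and at least 9 are ≤ 1.
Exactly 9 works: 9 values at 0 and 7 at 2 total 14.

9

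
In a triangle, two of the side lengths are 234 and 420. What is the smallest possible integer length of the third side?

The third side must exceed |234 − 420| = 186.
The smallest integer above 186 is 187.

187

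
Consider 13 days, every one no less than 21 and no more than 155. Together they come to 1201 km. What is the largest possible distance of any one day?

155

To make one day as large as possible, make the other 12 as small as possible.
The other 12 contribute at least 12 × 21 = 252, leaving at most 1201 − 252 = 949.
But each day is capped at 155, so the maximum is 155.
Achievable: one at 155 and the other 12 totalling 1046, which fits since 12 × 21 ≤ 1046 ≤ 12 × 155.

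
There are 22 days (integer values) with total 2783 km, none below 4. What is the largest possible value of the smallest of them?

If every one of the 22 were at least 127, the total would be at least 22 × 127 = 2794 > 2783.
Equality holds with 11 values of 126 and 11 values of 127.

126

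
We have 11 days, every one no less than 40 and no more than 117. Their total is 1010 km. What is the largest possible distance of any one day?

117

Maximizing one value means minimizing the remaining 10.
The other 10 contribute at least 10 × 40 = 400, leaving at most 1010 − 400 = 610.
But each day is capped at 117, so the maximum is 117.
Achievable: one at 117 and the other 10 totalling 893, which fits since 10 × 40 ≤ 893 ≤ 10 × 117.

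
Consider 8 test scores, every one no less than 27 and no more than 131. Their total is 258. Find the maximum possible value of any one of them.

To make one score as large as possible, make the other 7 as small as possible.
The other 7 contribute at least 7 × 27 = 189, leaving at most 258 − 189 = 69.
Since 69 ≤ 131, this is achievable: one at 69 and 7 at 27.

69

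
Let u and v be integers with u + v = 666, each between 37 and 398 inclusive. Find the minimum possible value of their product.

106664

Since u + v is fixed, pushing one of them to its bound minimizes the product.
At the endpoint u = 268, v = 666 − 268 = 398, so uv = 268 × 398 = 106664.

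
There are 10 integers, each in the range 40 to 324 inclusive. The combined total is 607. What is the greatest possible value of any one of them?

To make one integer as large as possible, make the other 9 as small as possible.
The other 9 contribute at least 9 × 40 = 360, leaving at most 607 − 360 = 247.
Since 247 ≤ 324, this is achievable: one at 247 and 9 at 40.

247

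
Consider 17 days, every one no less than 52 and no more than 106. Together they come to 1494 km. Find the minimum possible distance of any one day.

Minimizing one value means maximizing the remaining 16.
The other 16 can take up 16 × 106 = 1696 ≥ 1494 − 52, so one day can sit at its floor of 52.
Achievable: one at 52 and the other 16 totalling 1442, which fits since 16 × 52 ≤ 1442 ≤ 16 × 106.

52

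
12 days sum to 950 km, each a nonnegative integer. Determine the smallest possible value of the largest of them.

80

The 12 values sum to 950, so their maximum is at least ⌈950/12⌉ = 80.
Taking 10 copies of 79 and 2 copies of 80 gives exactly 950, so 80 is attained.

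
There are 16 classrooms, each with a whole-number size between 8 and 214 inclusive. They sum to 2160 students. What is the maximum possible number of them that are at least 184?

If k of the values are ≥ 184, the total is ≥ 184k + 8(16 − k).
Setting 184k + 8(16 − k) ≤ 2160 gives 176k ≤ 2032, so k ≤ 11.
k = 11 is achieved by 11 values at 184 and 5 at 8, total 2064; add 96 to one value (staying below 184) to reach 2160.

11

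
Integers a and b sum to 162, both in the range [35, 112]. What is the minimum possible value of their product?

5600

ab = a(162 − a) is concave in a, so over [50, 112] it is minimized at an endpoint.
The extreme feasible split is a = 50, b = 112, giving ab = 5600.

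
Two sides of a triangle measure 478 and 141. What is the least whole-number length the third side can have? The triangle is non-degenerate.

338

The third side must exceed |478 − 141| = 337.
The smallest integer above 337 is 338.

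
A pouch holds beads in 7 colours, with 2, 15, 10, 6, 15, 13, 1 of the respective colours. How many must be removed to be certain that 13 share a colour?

56

In the worst case you take as many as possible of each colour without reaching 13: 2 + 12 + 10 + 6 + 12 + 12 + 1 = 55.
The next one must give 13 of some colour, so 55 + 1 = 56.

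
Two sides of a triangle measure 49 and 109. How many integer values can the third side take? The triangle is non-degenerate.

The triangle inequality gives |49 − 109| < c < 49 + 109, i.e. 60 < c < 158.
So c can be any integer from 61 to 157: 97 values.

97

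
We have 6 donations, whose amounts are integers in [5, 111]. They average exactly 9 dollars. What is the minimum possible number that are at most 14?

The total is 6 × 9 = 54.
Each value above 14 is at least 15, contributing at least 15 − 5 = 10 above the floor 5.
The sum exceeds the floor total 30 by 24, so at most ⌊24/10⌋ = 2 exceed 14, and at least 4 are ≤ 14.
Exactly 4 works: 4 values at 5 and 2 at 15 total 50; raise one of the low values by 4 (still ≤ 14) to hit 54.

4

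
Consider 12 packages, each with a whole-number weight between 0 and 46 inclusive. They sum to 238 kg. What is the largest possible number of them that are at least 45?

5

If k of the values are ≥ 45, the total is ≥ 45k + 0(12 − k).
Setting 45k + 0(12 − k) ≤ 238 gives 45k ≤ 238, so k ≤ 5.
k = 5 is achieved by 5 values at 45 and 7 at 0, total 225; add 13 to one value (staying below 45) to reach 238.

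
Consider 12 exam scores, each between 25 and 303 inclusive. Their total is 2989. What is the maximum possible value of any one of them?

Maximizing one value means minimizing the remaining 11.
The other 11 contribute at least 11 × 25 = 275, leaving at most 2989 − 275 = 2714.
But each score is capped at 303, so the maximum is 303.
Achievable: one at 303 and the other 11 totalling 2686, which fits since 11 × 25 ≤ 2686 ≤ 11 × 303.

303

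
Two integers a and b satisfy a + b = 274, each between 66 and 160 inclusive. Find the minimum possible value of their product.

18240

ab = a(274 − a) is concave in a, so over [114, 160] it is minimized at an endpoint.
At the endpoint a = 114, b = 274 − 114 = 160, so ab = 114 × 160 = 18240.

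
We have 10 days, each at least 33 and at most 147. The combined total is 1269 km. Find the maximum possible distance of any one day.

Maximizing one value means minimizing the remaining 9.
The other 9 contribute at least 9 × 33 = 297, leaving at most 1269 − 297 = 972.
But each day is capped at 147, so the maximum is 147.
Achievable: one at 147 and the other 9 totalling 1122, which fits since 9 × 33 ≤ 1122 ≤ 9 × 147.

147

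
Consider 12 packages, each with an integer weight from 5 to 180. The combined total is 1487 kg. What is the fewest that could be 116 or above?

Suppose at most 12 − j of them reach 116; then j values are ≤ 115 and the rest ≤ 180.
The total is then ≤ 115·j + 180·(12 − j) = 2160 − 65j. For this to be ≥ 1487 we need j ≤ 10, so at least 12 − 10 = 2 must reach 116.
Exactly 2 works: 2 values at 180 and 10 at 115 total 1510; lower one of the high values by 23 (still ≥ 116) to hit 1487.

2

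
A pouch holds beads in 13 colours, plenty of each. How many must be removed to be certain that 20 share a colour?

In the worst case you draw 19 of each of the 13 colours: 13 × 19 = 247.
One more forces 20 of some colour, so 247 + 1 = 248.

248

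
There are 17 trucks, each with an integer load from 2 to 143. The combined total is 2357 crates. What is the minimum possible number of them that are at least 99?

Suppose at most 17 − j of them reach 99; then j values are ≤ 98 and the rest ≤ 143.
The total is then ≤ 98·j + 143·(17 − j) = 2431 − 45j. For this to be ≥ 2357 we need j ≤ 1, so at least 17 − 1 = 16 must reach 99.
Exactly 16 works: 16 values at 143 and 1 at 98 total 2386; lower one of the high values by 29 (still ≥ 99) to hit 2357.

16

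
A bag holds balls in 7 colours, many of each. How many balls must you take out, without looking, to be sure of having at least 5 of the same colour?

29

In the worst case you draw 4 of each of the 7 colours: 7 × 4 = 28.
One more forces 5 of some colour, so 28 + 1 = 29.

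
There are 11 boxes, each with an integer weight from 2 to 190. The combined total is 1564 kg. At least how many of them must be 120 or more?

Suppose at most 11 − j of them reach 120; then j values are ≤ 119 and the rest ≤ 190.
The total is then ≤ 119·j + 190·(11 − j) = 2090 − 71j. For this to be ≥ 1564 we need j ≤ 7, so at least 11 − 7 = 4 must reach 120.
Exactly 4 works: 4 values at 190 and 7 at 119 total 1593; lower one of the high values by 29 (still ≥ 120) to hit 1564.

4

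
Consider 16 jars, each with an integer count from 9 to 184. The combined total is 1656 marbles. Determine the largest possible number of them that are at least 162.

9

If k of the values are ≥ 162, the total is ≥ 162k + 9(16 − k).
Setting 162k + 9(16 − k) ≤ 1656 gives 153k ≤ 1512, so k ≤ 9.
k = 9 is achieved by 9 values at 162 and 7 at 9, total 1521; add 135 to one value (staying below 162) to reach 1656.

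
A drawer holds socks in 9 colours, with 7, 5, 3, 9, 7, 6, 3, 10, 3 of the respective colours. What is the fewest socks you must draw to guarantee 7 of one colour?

45

In the worst case you take as many as possible of each colour without reaching 7: 6 + 5 + 3 + 6 + 6 + 6 + 3 + 6 + 3 = 44.
The next one must give 7 of some colour, so 44 + 1 = 45.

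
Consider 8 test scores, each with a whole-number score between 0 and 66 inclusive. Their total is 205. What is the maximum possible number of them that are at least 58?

With k values at 58 or above and the rest at least 0, the sum is at least 0 + 58k.
Since the sum is 205, we need 58k ≤ 205, i.e. k ≤ 3.
k = 3 is achieved by 3 values at 58 and 5 at 0, total 174; add 31 to one value (staying below 58) to reach 205.

3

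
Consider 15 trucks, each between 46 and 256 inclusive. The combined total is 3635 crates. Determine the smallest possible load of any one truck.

Minimizing one value means maximizing the remaining 14.
The other 14 contribute at most 14 × 256 = 3584, leaving at least 3635 − 3584 = 51.
Since 51 ≥ 46, this is achievable: one at 51 and 14 at 256.

51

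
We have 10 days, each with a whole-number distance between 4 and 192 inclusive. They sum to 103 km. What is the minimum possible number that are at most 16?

Let j be the number exceeding 16. Then the total is ≥ 17·j + 4·(10 − j) = 40 + 13j.
So 13j ≤ 63 and j ≤ 4; hence at least 10 − 4 = 6 are ≤ 16.
Exactly 6 works: 6 values at 4 and 4 at 17 total 92; raise one of the low values by 11 (still ≤ 16) to hit 103.

6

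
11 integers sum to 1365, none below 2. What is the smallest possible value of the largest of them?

125

Some value must be at least ⌈1365/11⌉ = 125, since 11 × 124 = 1364 < 1365.
Taking 10 copies of 124 and 1 copy of 125 gives exactly 1365, so 125 is attained.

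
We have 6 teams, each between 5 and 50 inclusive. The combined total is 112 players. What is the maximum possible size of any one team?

50

To make one team as large as possible, make the other 5 as small as possible.
The other 5 contribute at least 5 × 5 = 25, leaving at most 112 − 25 = 87.
But each team is capped at 50, so the maximum is 50.
Achievable: one at 50 and the other 5 totalling 62, which fits since 5 × 5 ≤ 62 ≤ 5 × 50.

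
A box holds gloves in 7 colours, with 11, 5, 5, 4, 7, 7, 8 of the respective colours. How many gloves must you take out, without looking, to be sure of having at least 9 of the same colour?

45

In the worst case you take as many as possible of each colour without reaching 9: 8 + 5 + 5 + 4 + 7 + 7 + 8 = 44.
The next one must give 9 of some colour, so 44 + 1 = 45.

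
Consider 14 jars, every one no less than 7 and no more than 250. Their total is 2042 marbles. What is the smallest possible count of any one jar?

7

To make one jar as small as possible, make the other 13 as large as possible.
The other 13 can take up 13 × 250 = 3250 ≥ 2042 − 7, so one jar can sit at its floor of 7.
Achievable: one at 7 and the other 13 totalling 2035, which fits since 13 × 7 ≤ 2035 ≤ 13 × 250.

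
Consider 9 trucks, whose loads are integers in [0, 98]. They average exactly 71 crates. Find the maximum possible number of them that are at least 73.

8

The total is 9 × 71 = 639.
If k of the values are ≥ 73, the total is ≥ 73k + 0(9 − k).
Setting 73k + 0(9 − k) ≤ 639 gives 73k ≤ 639, so k ≤ 8.
k = 8 is achieved by 8 values at 73 and 1 at 0, total 584; add 55 to one value (staying below 73) to reach 639.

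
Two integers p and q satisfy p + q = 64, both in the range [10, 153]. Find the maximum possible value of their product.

With p + q fixed, pq peaks when the two are closest together.
Taking p = 32 and q = 32 (both in [10, 153]) gives pq = 1024.

1024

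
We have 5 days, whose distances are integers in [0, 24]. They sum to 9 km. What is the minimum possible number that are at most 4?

If only k of them are at most 4, the other 5 − k are at least 5, so the total is at least (5 − k)·5 + k·0.
This is ≤ 9, so (5 − k)·5 + 0k ≤ 9, which gives k ≥ 4.
Exactly 4 works: 4 values at 0 and 1 at 5 total 5; raise one of the low values by 4 (still ≤ 4) to hit 9.

4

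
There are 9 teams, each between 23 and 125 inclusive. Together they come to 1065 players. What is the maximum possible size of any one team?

125

Maximizing one value means minimizing the remaining 8.
The other 8 contribute at least 8 × 23 = 184, leaving at most 1065 − 184 = 881.
But each team is capped at 125, so the maximum is 125.
Achievable: one at 125 and the other 8 totalling 940, which fits since 8 × 23 ≤ 940 ≤ 8 × 125.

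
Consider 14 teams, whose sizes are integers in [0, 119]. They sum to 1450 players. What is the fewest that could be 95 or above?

6

If only k of them are at least 95, the other 14 − k are at most 94, so the total is at most k·119 + (14 − k)·94.
This must reach 1450, so k·119 + (14 − k)·94 ≥ 1450, giving k ≥ 6.
Exactly 6 works: 6 values at 119 and 8 at 94 total 1466; lower one of the high values by 16 (still ≥ 95) to hit 1450.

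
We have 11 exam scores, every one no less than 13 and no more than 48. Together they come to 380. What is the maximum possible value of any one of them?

Maximizing one value means minimizing the remaining 10.
The other 10 contribute at least 10 × 13 = 130, leaving at most 380 − 130 = 250.
But each score is capped at 48, so the maximum is 48.
Achievable: one at 48 and the other 10 totalling 332, which fits since 10 × 13 ≤ 332 ≤ 10 × 48.

48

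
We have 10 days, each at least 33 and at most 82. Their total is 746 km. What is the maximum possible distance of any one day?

82

Maximizing one value means minimizing the remaining 9.
The other 9 contribute at least 9 × 33 = 297, leaving at most 746 − 297 = 449.
But each day is capped at 82, so the maximum is 82.
Achievable: one at 82 and the other 9 totalling 664, which fits since 9 × 33 ≤ 664 ≤ 9 × 82.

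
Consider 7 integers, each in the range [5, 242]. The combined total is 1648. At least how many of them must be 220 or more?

5

If only k of them are at least 220, the other 7 − k are at most 219, so the total is at most k·242 + (7 − k)·219.
This must reach 1648, so k·242 + (7 − k)·219 ≥ 1648, giving k ≥ 5.
Exactly 5 works: 5 values at 242 and 2 at 219 total 1648.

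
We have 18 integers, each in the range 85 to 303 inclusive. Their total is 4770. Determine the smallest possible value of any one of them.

Minimizing one value means maximizing the remaining 17.
The other 17 can take up 17 × 303 = 5151 ≥ 4770 − 85, so one integer can sit at its floor of 85.
Achievable: one at 85 and the other 17 totalling 4685, which fits since 17 × 85 ≤ 4685 ≤ 17 × 303.

85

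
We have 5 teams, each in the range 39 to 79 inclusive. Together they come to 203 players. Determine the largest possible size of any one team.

47

Maximizing one value means minimizing the remaining 4.
The other 4 contribute at least 4 × 39 = 156, leaving at most 203 − 156 = 47.
Since 47 ≤ 79, this is achievable: one at 47 and 4 at 39.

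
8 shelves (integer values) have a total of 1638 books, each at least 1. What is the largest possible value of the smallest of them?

204

If every one of the 8 were at least 205, the total would be at least 8 × 205 = 1640 > 1638.
Taking 2 copies of 204 and 6 copies of 205 gives exactly 1638, so 204 is attained.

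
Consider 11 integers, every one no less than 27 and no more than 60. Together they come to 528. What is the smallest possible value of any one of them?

To make one integer as small as possible, make the other 10 as large as possible.
The other 10 can take up 10 × 60 = 600 ≥ 528 − 27, so one integer can sit at its floor of 27.
Achievable: one at 27 and the other 10 totalling 501, which fits since 10 × 27 ≤ 501 ≤ 10 × 60.

27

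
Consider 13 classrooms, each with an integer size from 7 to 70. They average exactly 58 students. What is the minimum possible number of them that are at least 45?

The total is 13 × 58 = 754.
Suppose at most 13 − j of them reach 45; then j values are ≤ 44 and the rest ≤ 70.
The total is then ≤ 44·j + 70·(13 − j) = 910 − 26j. For this to be ≥ 754 we need j ≤ 6, so at least 13 − 6 = 7 must reach 45.
Exactly 7 works: 7 values at 70 and 6 at 44 total 754.

7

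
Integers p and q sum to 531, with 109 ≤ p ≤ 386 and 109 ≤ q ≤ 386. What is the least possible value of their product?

pq = p(531 − p) is concave in p, so over [145, 386] it is minimized at an endpoint.
At the endpoint p = 145, q = 531 − 145 = 386, so pq = 145 × 386 = 55970.

55970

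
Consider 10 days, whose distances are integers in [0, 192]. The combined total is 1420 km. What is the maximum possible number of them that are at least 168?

8

Suppose k of them are at least 168. Those contribute at least 168 each and the other 10 − k at least 0 each.
So the total is at least 168k + 0(10 − k) = 0 + 168k. This must be ≤ 1420, giving k ≤ 8.
k = 8 is achieved by 8 values at 168 and 2 at 0, total 1344; add 76 to one value (staying below 168) to reach 1420.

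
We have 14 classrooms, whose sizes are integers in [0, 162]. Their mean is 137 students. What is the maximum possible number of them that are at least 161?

The total is 14 × 137 = 1918.
Suppose k of them are at least 161. Those contribute at least 161 each and the other 14 − k at least 0 each.
So the total is at least 161k + 0(14 − k) = 0 + 161k. This must be ≤ 1918, giving k ≤ 11.
k = 11 is achieved by 11 values at 161 and 3 at 0, total 1771; add 147 to one value (staying below 161) to reach 1918.

11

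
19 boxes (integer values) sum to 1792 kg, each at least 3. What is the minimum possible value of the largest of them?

Some value must be at least ⌈1792/19⌉ = 95, since 19 × 94 = 1786 < 1792.
Equality holds with 6 values of 95 and 13 values of 94.

95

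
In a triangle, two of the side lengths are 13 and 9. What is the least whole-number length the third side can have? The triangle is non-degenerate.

5

The third side must exceed |13 − 9| = 4.
The smallest integer above 4 is 5.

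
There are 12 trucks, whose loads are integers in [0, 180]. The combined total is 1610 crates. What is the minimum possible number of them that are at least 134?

If only k of them are at least 134, the other 12 − k are at most 133, so the total is at most k·180 + (12 − k)·133.
This must reach 1610, so k·180 + (12 − k)·133 ≥ 1610, giving k ≥ 1.
Exactly 1 works: 1 value at 180 and 11 at 133 total 1643; lower one of the high values by 33 (still ≥ 134) to hit 1610.

1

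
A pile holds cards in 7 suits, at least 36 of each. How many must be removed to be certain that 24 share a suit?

In the worst case you draw 23 of each of the 7 suits: 7 × 23 = 161.
One more forces 24 of some suit, so 161 + 1 = 162.

162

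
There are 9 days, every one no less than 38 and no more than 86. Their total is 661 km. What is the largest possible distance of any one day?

86

Maximizing one value means minimizing the remaining 8.
The other 8 contribute at least 8 × 38 = 304, leaving at most 661 − 304 = 357.
But each day is capped at 86, so the maximum is 86.
Achievable: one at 86 and the other 8 totalling 575, which fits since 8 × 38 ≤ 575 ≤ 8 × 86.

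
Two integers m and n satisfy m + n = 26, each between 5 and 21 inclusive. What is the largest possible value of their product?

mn = m(26 − m) is maximized when m is as near 26/2 as the bounds allow.
Taking m = 13 and n = 13 (both in [5, 21]) gives mn = 169.

169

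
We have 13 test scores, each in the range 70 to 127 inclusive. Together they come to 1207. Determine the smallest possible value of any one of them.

Minimizing one value means maximizing the remaining 12.
The other 12 can take up 12 × 127 = 1524 ≥ 1207 − 70, so one score can sit at its floor of 70.
Achievable: one at 70 and the other 12 totalling 1137, which fits since 12 × 70 ≤ 1137 ≤ 12 × 127.

70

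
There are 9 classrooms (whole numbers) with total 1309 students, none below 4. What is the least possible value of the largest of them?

146

The 9 values sum to 1309, so their maximum is at least ⌈1309/9⌉ = 146.
Taking 5 copies of 145 and 4 copies of 146 gives exactly 1309, so 146 is attained.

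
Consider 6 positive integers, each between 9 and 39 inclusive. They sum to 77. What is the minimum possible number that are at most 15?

Let j be the number exceeding 15. Then the total is ≥ 16·j + 9·(6 − j) = 54 + 7j.
So 7j ≤ 23 and j ≤ 3; hence at least 6 − 3 = 3 are ≤ 15.
Exactly 3 works: 3 values at 9 and 3 at 16 total 75; raise one of the low values by 2 (still ≤ 15) to hit 77.

3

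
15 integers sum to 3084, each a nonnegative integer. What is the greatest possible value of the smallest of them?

205

The average is 3084/15 < 206, so some value is ≤ 205.
Achievable: 6 of them at 205 and 9 at 206 total 3084.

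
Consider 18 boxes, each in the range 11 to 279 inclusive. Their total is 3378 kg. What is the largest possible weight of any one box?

279

To make one box as large as possible, make the other 17 as small as possible.
The other 17 contribute at least 17 × 11 = 187, leaving at most 3378 − 187 = 3191.
But each box is capped at 279, so the maximum is 279.
Achievable: one at 279 and the other 17 totalling 3099, which fits since 17 × 11 ≤ 3099 ≤ 17 × 279.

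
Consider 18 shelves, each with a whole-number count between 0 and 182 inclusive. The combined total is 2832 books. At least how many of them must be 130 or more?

Suppose at most 18 − j of them reach 130; then j values are ≤ 129 and the rest ≤ 182.
The total is then ≤ 129·j + 182·(18 − j) = 3276 − 53j. For this to be ≥ 2832 we need j ≤ 8, so at least 18 − 8 = 10 must reach 130.
Exactly 10 works: 10 values at 182 and 8 at 129 total 2852; lower one of the high values by 20 (still ≥ 130) to hit 2832.

10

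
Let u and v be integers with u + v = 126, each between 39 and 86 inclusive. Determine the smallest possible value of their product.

3440

Since u + v is fixed, pushing one of them to its bound minimizes the product.
At the endpoint u = 40, v = 126 − 40 = 86, so uv = 40 × 86 = 3440.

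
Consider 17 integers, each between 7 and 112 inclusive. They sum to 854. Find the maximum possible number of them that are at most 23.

11

Each value at 23 or below falls at least 112 − 23 = 89 short of the ceiling 112.
The ceiling total is 17 × 112 = 1904, and we need 854, so at most ⌊(1904 − 854)/89⌋ = 11 can be that low.
k = 11 is achieved by 11 values at 23 and 6 at 112, total 925; lower one of the 112's by 71 (still > 23) to reach 854.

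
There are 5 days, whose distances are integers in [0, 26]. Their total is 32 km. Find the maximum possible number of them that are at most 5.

Each value at 5 or below falls at least 26 − 5 = 21 short of the ceiling 26.
The ceiling total is 5 × 26 = 130, and we need 32, so at most ⌊(130 − 32)/21⌋ = 4 can be that low.
k = 4 is achieved by 4 values at 5 and 1 at 26, total 46; lower one of the 26's by 14 (still > 5) to reach 32.

4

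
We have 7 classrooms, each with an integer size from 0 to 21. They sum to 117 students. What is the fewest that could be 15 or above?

3

If only k of them are at least 15, the other 7 − k are at most 14, so the total is at most k·21 + (7 − k)·14.
This must reach 117, so k·21 + (7 − k)·14 ≥ 117, giving k ≥ 3.
Exactly 3 works: 3 values at 21 and 4 at 14 total 119; lower one of the high values by 2 (still ≥ 15) to hit 117.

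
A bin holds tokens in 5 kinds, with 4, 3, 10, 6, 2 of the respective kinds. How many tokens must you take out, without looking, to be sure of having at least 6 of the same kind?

20

In the worst case you take as many as possible of each kind without reaching 6: 4 + 3 + 5 + 5 + 2 = 19.
The next one must give 6 of some kind, so 19 + 1 = 20.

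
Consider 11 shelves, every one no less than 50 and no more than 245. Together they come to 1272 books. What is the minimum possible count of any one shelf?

To make one shelf as small as possible, make the other 10 as large as possible.
The other 10 can take up 10 × 245 = 2450 ≥ 1272 − 50, so one shelf can sit at its floor of 50.
Achievable: one at 50 and the other 10 totalling 1222, which fits since 10 × 50 ≤ 1222 ≤ 10 × 245.

50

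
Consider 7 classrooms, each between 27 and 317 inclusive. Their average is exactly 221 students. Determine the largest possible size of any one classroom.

317

Maximizing one value means minimizing the remaining 6.
The total is 7 × 221 = 1547.
The other 6 contribute at least 6 × 27 = 162, leaving at most 1547 − 162 = 1385.
But each classroom is capped at 317, so the maximum is 317.
Achievable: one at 317 and the other 6 totalling 1230, which fits since 6 × 27 ≤ 1230 ≤ 6 × 317.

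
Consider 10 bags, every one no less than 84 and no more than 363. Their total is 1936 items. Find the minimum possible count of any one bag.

84

To make one bag as small as possible, make the other 9 as large as possible.
The other 9 can take up 9 × 363 = 3267 ≥ 1936 − 84, so one bag can sit at its floor of 84.
Achievable: one at 84 and the other 9 totalling 1852, which fits since 9 × 84 ≤ 1852 ≤ 9 × 363.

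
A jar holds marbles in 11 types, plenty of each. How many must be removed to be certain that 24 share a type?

You could draw 23 of every type without reaching 24 of any — 253 in all.
One more forces 24 of some type, so 253 + 1 = 254.

254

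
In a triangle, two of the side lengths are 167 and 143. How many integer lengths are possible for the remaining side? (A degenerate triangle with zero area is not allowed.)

285

The triangle inequality gives |167 − 143| < c < 167 + 143, i.e. 24 < c < 310.
So c can be any integer from 25 to 309: 285 values.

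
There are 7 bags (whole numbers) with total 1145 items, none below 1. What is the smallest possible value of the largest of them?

Some value must be at least ⌈1145/7⌉ = 164, since 7 × 163 = 1141 < 1145.
Achievable: 4 of them at 164 and 3 at 163 total 1145.

164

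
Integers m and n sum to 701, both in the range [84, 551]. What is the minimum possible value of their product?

82650

mn = m(701 − m) is concave in m, so over [150, 551] it is minimized at an endpoint.
At the endpoint m = 150, n = 701 − 150 = 551, so mn = 150 × 551 = 82650.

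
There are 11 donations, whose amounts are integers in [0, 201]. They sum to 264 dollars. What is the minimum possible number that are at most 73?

Let j be the number exceeding 73. Then the total is ≥ 74·j + 0·(11 − j) = 0 + 74j.
So 74j ≤ 264 and j ≤ 3; hence at least 11 − 3 = 8 are ≤ 73.
Exactly 8 works: 8 values at 0 and 3 at 74 total 222; raise one of the low values by 42 (still ≤ 73) to hit 264.

8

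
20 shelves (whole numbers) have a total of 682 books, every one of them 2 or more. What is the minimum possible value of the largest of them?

35

The 20 values sum to 682, so their maximum is at least ⌈682/20⌉ = 35.
Taking 18 copies of 34 and 2 copies of 35 gives exactly 682, so 35 is attained.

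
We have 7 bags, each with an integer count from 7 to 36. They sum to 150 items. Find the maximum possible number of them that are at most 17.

Suppose k of them are at most 17. Those contribute at most 17 each and the rest at most 36 each.
So the total is at most 17k + 36(7 − k) = 252 − 19k. This must still be ≥ 150, so k ≤ 5.
k = 5 is achieved by 5 values at 17 and 2 at 36, total 157; lower one of the 36's by 7 (still > 17) to reach 150.

5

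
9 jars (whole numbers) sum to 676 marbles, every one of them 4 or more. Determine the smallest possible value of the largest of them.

If every one of the 9 were at most 75, the total would be at most 9 × 75 = 675 < 676.
Taking 8 copies of 75 and 1 copy of 76 gives exactly 676, so 76 is attained.

76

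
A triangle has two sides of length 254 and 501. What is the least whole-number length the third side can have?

248

The third side must exceed |254 − 501| = 247.
The smallest integer above 247 is 248.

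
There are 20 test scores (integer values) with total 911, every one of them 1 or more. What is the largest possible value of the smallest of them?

The 20 values sum to 911, so their minimum is at most ⌊911/20⌋ = 45.
Taking 9 copies of 45 and 11 copies of 46 gives exactly 911, so 45 is attained.

45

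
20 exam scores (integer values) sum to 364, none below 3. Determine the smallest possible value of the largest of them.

If every one of the 20 were at most 18, the total would be at most 20 × 18 = 360 < 364.
Equality holds with 4 values of 19 and 16 values of 18.

19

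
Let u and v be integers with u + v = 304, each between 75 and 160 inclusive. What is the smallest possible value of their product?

uv = u(304 − u) is concave in u, so over [144, 160] it is minimized at an endpoint.
At the endpoint u = 144, v = 304 − 144 = 160, so uv = 144 × 160 = 23040.

23040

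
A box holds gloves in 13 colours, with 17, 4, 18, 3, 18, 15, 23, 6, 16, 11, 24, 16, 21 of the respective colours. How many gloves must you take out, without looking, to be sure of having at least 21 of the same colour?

185

In the worst case you take as many as possible of each colour without reaching 21: 17 + 4 + 18 + 3 + 18 + 15 + 20 + 6 + 16 + 11 + 20 + 16 + 20 = 184.
The next one must give 21 of some colour, so 184 + 1 = 185.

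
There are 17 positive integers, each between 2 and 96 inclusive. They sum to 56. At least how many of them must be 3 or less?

6

Let j be the number exceeding 3. Then the total is ≥ 4·j + 2·(17 − j) = 34 + 2j.
So 2j ≤ 22 and j ≤ 11; hence at least 17 − 11 = 6 are ≤ 3.
Exactly 6 works: 6 values at 2 and 11 at 4 total 56.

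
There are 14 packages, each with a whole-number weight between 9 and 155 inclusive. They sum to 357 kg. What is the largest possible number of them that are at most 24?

13

Suppose k of them are at most 24. Those contribute at most 24 each and the rest at most 155 each.
So the total is at most 24k + 155(14 − k) = 2170 − 131k. This must still be ≥ 357, so k ≤ 13.
k = 13 is achieved by 13 values at 24 and 1 at 155, total 467; lower one of the 155's by 110 (still > 24) to reach 357.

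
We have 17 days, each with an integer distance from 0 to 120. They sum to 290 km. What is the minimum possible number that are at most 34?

Let j be the number exceeding 34. Then the total is ≥ 35·j + 0·(17 − j) = 0 + 35j.
So 35j ≤ 290 and j ≤ 8; hence at least 17 − 8 = 9 are ≤ 34.
Exactly 9 works: 9 values at 0 and 8 at 35 total 280; raise one of the low values by 10 (still ≤ 34) to hit 290.

9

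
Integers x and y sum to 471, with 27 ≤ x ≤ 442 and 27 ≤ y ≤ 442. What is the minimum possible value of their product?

12818

xy = x(471 − x) is concave in x, so over [29, 442] it is minimized at an endpoint.
At the endpoint x = 29, y = 471 − 29 = 442, so xy = 29 × 442 = 12818.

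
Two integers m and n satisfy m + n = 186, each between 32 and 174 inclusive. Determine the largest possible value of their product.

mn = m(186 − m) is maximized when m is as near 186/2 as the bounds allow.
Taking m = 93 and n = 93 (both in [32, 174]) gives mn = 8649.

8649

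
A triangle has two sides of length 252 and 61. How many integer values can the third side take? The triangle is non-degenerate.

121

The triangle inequality gives |252 − 61| < c < 252 + 61, i.e. 191 < c < 313.
So c can be any integer from 192 to 312: 121 values.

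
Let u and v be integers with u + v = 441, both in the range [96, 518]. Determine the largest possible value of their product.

48620

With u + v fixed, uv peaks when the two are closest together.
Taking u = 220 and v = 221 (both in [96, 518]) gives uv = 48620.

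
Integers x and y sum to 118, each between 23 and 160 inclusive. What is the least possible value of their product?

2185

For a fixed sum, xy is smallest when x and y are as far apart as possible.
At the endpoint x = 23, y = 118 − 23 = 95, so xy = 23 × 95 = 2185.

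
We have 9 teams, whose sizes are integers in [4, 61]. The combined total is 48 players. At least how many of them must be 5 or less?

3

Each value above 5 is at least 6, contributing at least 6 − 4 = 2 above the floor 4.
The sum exceeds the floor total 36 by 12, so at most ⌊12/2⌋ = 6 exceed 5, and at least 3 are ≤ 5.
Exactly 3 works: 3 values at 4 and 6 at 6 total 48.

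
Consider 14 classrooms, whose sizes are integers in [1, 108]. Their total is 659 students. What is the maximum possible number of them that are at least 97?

6

If k of the values are ≥ 97, the total is ≥ 97k + 1(14 − k).
Setting 97k + 1(14 − k) ≤ 659 gives 96k ≤ 645, so k ≤ 6.
k = 6 is achieved by 6 values at 97 and 8 at 1, total 590; add 69 to one value (staying below 97) to reach 659.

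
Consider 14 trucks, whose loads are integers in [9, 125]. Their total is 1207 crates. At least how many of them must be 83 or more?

Each value short of 83 is at most 82, costing at least 125 − 82 = 43 against the maximum total of 1750.
We can afford to lose at most 1750 − 1207 = 543, so at most ⌊543/43⌋ = 12 fall short, and at least 2 are ≥ 83.
Exactly 2 works: 2 values at 125 and 12 at 82 total 1234; lower one of the high values by 27 (still ≥ 83) to hit 1207.

2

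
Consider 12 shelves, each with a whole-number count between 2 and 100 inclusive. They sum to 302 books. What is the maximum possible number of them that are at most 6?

Suppose k of them are at most 6. Those contribute at most 6 each and the rest at most 100 each.
So the total is at most 6k + 100(12 − k) = 1200 − 94k. This must still be ≥ 302, so k ≤ 9.
k = 9 is achieved by 9 values at 6 and 3 at 100, total 354; lower one of the 100's by 52 (still > 6) to reach 302.

9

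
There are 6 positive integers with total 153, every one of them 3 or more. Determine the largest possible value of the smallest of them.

The average is 153/6 < 26, so some value is ≤ 25.
Achievable: 3 of them at 25 and 3 at 26 total 153.

25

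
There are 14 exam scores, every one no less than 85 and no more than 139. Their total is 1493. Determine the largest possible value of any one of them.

To make one score as large as possible, make the other 13 as small as possible.
The other 13 contribute at least 13 × 85 = 1105, leaving at most 1493 − 1105 = 388.
But each score is capped at 139, so the maximum is 139.
Achievable: one at 139 and the other 13 totalling 1354, which fits since 13 × 85 ≤ 1354 ≤ 13 × 139.

139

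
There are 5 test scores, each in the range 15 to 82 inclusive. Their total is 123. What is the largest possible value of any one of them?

63

Maximizing one value means minimizing the remaining 4.
The other 4 contribute at least 4 × 15 = 60, leaving at most 123 − 60 = 63.
Since 63 ≤ 82, this is achievable: one at 63 and 4 at 15.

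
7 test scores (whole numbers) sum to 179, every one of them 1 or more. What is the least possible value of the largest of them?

Some value must be at least ⌈179/7⌉ = 26, since 7 × 25 = 175 < 179.
Taking 3 copies of 25 and 4 copies of 26 gives exactly 179, so 26 is attained.

26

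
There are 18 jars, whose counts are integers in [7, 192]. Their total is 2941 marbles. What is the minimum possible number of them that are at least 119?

Each value short of 119 is at most 118, costing at least 192 − 118 = 74 against the maximum total of 3456.
We can afford to lose at most 3456 − 2941 = 515, so at most ⌊515/74⌋ = 6 fall short, and at least 12 are ≥ 119.
Exactly 12 works: 12 values at 192 and 6 at 118 total 3012; lower one of the high values by 71 (still ≥ 119) to hit 2941.

12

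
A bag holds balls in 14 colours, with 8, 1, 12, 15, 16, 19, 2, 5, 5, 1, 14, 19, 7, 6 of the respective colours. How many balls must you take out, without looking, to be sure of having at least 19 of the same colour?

In the worst case you take as many as possible of each colour without reaching 19: 8 + 1 + 12 + 15 + 16 + 18 + 2 + 5 + 5 + 1 + 14 + 18 + 7 + 6 = 128.
The next one must give 19 of some colour, so 128 + 1 = 129.

129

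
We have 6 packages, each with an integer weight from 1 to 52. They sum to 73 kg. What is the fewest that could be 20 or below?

Each value above 20 is at least 21, contributing at least 21 − 1 = 20 above the floor 1.
The sum exceeds the floor total 6 by 67, so at most ⌊67/20⌋ = 3 exceed 20, and at least 3 are ≤ 20.
Exactly 3 works: 3 values at 1 and 3 at 21 total 66; raise one of the low values by 7 (still ≤ 20) to hit 73.

3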